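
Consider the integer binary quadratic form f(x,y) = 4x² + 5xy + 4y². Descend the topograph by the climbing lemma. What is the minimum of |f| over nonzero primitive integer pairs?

translate: b→-3 (≡5 mod 8), so (4,5,4)→(4,-3,3)
flip: (4,-3,3)→(3,3,4)
reduced (well bottom): (3,3,4) with a≤c, −a<b≤a
well minimum = a = 3

3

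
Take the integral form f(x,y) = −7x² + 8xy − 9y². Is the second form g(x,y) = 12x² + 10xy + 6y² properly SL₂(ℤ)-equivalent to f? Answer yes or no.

D₁ = -188, D₂ = -188
f is negative-definite; reduce −f:
−f: translate: b→6 (≡-8 mod 14), so (7,-8,9)→(7,6,8)
−f: reduced (well bottom): (7,6,8) with a≤c, −a<b≤a
flip sign back: reduced form of f is (-7,-6,-8)
g: flip: (12,10,6)→(6,-10,12)
g: translate: b→2 (≡-10 mod 12), so (6,-10,12)→(6,2,8)
g: reduced (well bottom): (6,2,8) with a≤c, −a<b≤a
reduced forms (-7, -6, -8) vs (6, 2, 8) ⇒ inequivalent

no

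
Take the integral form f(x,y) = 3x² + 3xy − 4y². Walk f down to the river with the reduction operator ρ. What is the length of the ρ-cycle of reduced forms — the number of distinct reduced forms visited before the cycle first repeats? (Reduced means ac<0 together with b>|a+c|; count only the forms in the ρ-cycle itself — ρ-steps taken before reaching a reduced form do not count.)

D = 57, ⌊√D⌋ = 7
river: ρ → (-4,5,2)
river: ρ → (2,7,-1)
river: ρ → (-1,7,2)
river: ρ → (2,5,-4)
river: ρ → (-4,3,3)
river: ρ → (3,3,-4)
ρ-cycle length = 6 (tail of 0 descent steps not counted)

6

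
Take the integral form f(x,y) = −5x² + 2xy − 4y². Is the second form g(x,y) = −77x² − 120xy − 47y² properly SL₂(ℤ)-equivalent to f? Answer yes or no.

D₁ = -76, D₂ = -76
f is negative-definite; reduce −f:
−f: flip: (5,-2,4)→(4,2,5)
−f: reduced (well bottom): (4,2,5) with a≤c, −a<b≤a
flip sign back: reduced form of f is (-4,-2,-5)
g is negative-definite; reduce −g:
−g: translate: b→-34 (≡120 mod 154), so (77,120,47)→(77,-34,4)
−g: flip: (77,-34,4)→(4,34,77)
−g: translate: b→2 (≡34 mod 8), so (4,34,77)→(4,2,5)
−g: reduced (well bottom): (4,2,5) with a≤c, −a<b≤a
flip sign back: reduced form of g is (-4,-2,-5)
reduced forms (-4, -2, -5) vs (-4, -2, -5) ⇒ equivalent

yes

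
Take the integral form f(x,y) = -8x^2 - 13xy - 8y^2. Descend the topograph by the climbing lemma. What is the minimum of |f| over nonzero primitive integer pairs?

translate: b→-3 (≡13 mod 16), so (8,13,8)→(8,-3,3)
flip: (8,-3,3)→(3,3,8)
reduced (well bottom): (3,3,8) with a≤c, −a<b≤a
well minimum |f| = |-3| = 3 (negative-definite)

3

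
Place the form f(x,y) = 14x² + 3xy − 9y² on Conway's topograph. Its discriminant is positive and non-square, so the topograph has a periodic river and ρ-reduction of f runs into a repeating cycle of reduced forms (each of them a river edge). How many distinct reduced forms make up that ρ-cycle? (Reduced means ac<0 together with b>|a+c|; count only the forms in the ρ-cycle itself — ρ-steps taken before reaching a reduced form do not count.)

D = 513, ⌊√D⌋ = 22
descent: ρ → (-9,15,8)  [lands on river]
river: ρ → (8,17,-7)
river: ρ → (-7,11,14)
river: ρ → (14,17,-4)
river: ρ → (-4,15,18)
river: ρ → (18,21,-1)
river: ρ → (-1,21,18)
river: ρ → (18,15,-4)
river: ρ → (-4,17,14)
river: ρ → (14,11,-7)
river: ρ → (-7,17,8)
river: ρ → (8,15,-9)
river: ρ → (-9,21,2)
river: ρ → (2,19,-19)
river: ρ → (-19,19,2)
river: ρ → (2,21,-9)
ρ-cycle length = 16 (tail of 1 descent step not counted)

16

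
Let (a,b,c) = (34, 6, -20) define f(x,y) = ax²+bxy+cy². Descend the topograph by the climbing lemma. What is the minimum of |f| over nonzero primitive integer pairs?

descent: ρ → (-20,34,20)  [lands on river]
river: ρ → (20,46,-8)
river: ρ → (-8,50,8)
river: ρ → (8,46,-20)
closes: descent 1, river 4
min |a| on river = 8

8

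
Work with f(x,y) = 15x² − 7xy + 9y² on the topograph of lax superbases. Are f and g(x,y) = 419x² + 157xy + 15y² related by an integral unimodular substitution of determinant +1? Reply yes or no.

D₁ = -491, D₂ = -491
f: flip: (15,-7,9)→(9,7,15)
f: reduced (well bottom): (9,7,15) with a≤c, −a<b≤a
g: flip: (419,157,15)→(15,-157,419)
g: translate: b→-7 (≡-157 mod 30), so (15,-157,419)→(15,-7,9)
g: flip: (15,-7,9)→(9,7,15)
g: reduced (well bottom): (9,7,15) with a≤c, −a<b≤a
reduced forms (9, 7, 15) vs (9, 7, 15) ⇒ equivalent

yes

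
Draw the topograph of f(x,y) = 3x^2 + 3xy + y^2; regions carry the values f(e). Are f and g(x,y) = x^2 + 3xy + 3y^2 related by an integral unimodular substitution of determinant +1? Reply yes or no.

D₁ = -3, D₂ = -3
f: flip: (3,3,1)→(1,-3,3)
f: translate: b→1 (≡-3 mod 2), so (1,-3,3)→(1,1,1)
f: reduced (well bottom): (1,1,1) with a≤c, −a<b≤a
g: translate: b→1 (≡3 mod 2), so (1,3,3)→(1,1,1)
g: reduced (well bottom): (1,1,1) with a≤c, −a<b≤a
reduced forms (1, 1, 1) vs (1, 1, 1) ⇒ equivalent

yes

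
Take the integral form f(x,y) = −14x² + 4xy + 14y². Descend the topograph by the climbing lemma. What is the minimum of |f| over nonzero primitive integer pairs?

river: ρ → (14,24,-4)
river: ρ → (-4,24,14)
river: ρ → (14,4,-14)
river: ρ → (-14,24,4)
river: ρ → (4,24,-14)
river: ρ → (-14,4,14)
closes: descent 0, river 6
min |a| on river = 4

4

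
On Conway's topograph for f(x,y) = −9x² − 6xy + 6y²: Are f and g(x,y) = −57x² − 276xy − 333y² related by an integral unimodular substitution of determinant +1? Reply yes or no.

D₁ = 252, D₂ = 252
river cycle of f (length 4): (6, 6, -9), (-9, 12, 3), (3, 12, -9), (-9, 6, 6)
river cycle of g (length 4): (-9, 12, 3), (3, 12, -9), (-9, 6, 6), (6, 6, -9)
cycles coincide ⇒ equivalent

yes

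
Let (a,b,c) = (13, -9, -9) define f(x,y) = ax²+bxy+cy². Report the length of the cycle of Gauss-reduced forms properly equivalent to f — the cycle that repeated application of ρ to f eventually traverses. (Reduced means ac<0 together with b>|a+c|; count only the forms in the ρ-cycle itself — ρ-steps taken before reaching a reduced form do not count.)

D = 549, ⌊√D⌋ = 23
descent: ρ → (-9,9,13)  [lands on river]
river: ρ → (13,17,-5)
river: ρ → (-5,23,1)
river: ρ → (1,23,-5)
river: ρ → (-5,17,13)
river: ρ → (13,9,-9)
ρ-cycle length = 6 (tail of 1 descent step not counted)

6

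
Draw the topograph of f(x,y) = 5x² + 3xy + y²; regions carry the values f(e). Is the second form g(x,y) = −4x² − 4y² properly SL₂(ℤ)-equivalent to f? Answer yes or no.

D₁ = -11, D₂ = -64
discriminants differ ⇒ not SL₂(ℤ)-equivalent

no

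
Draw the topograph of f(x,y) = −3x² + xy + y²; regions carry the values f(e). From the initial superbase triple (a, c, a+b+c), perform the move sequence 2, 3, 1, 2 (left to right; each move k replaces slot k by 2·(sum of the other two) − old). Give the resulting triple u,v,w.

start (-3,1,-1) = (f(1,0),f(0,1),f(1,1))
replace slot 2: 2·((-3)+(-1)) − 1 = -9 → (-3,-9,-1)
replace slot 3: 2·((-3)+(-9)) − (-1) = -23 → (-3,-9,-23)
replace slot 1: 2·((-9)+(-23)) − (-3) = -61 → (-61,-9,-23)
replace slot 2: 2·((-61)+(-23)) − (-9) = -159 → (-61,-159,-23)

-61,-159,-23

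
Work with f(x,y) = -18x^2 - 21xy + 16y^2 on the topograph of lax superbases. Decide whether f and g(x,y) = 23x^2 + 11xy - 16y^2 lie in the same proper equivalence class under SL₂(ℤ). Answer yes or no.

D₁ = 1593, D₂ = 1593
river cycle of f (length 12): (16, 21, -18), (-18, 15, 19), (19, 23, -14), (-14, 33, 9), (9, 39, -2), (-2, 37, 28), (28, 19, -11), (-11, 25, 22), (22, 19, -14), (-14, 37, 4), … (2 more)
river cycle of g (length 12): (-16, 21, 18), (18, 15, -19), (-19, 23, 14), (14, 33, -9), (-9, 39, 2), (2, 37, -28), (-28, 19, 11), (11, 25, -22), (-22, 19, 14), (14, 37, -4), … (2 more)
cycles differ ⇒ inequivalent

no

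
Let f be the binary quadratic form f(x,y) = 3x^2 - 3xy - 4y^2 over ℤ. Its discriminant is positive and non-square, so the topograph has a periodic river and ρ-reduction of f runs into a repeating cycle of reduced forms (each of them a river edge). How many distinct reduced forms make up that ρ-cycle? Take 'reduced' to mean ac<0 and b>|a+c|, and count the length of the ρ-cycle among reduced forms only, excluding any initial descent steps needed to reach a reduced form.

D = 57, ⌊√D⌋ = 7
descent: ρ → (-4,3,3)  [lands on river]
river: ρ → (3,3,-4)
river: ρ → (-4,5,2)
river: ρ → (2,7,-1)
river: ρ → (-1,7,2)
river: ρ → (2,5,-4)
ρ-cycle length = 6 (tail of 1 descent step not counted)

6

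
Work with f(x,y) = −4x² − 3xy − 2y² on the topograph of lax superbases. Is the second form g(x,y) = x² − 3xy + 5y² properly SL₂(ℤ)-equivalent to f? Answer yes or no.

D₁ = -23, D₂ = -11
discriminants differ ⇒ not SL₂(ℤ)-equivalent

no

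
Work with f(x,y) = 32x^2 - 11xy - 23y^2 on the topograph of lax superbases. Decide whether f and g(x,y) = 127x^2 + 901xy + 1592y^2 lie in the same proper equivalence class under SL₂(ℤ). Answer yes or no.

D₁ = 3065, D₂ = 3065
river cycle of f (length 30): (-23, 11, 32), (32, 53, -2), (-2, 55, 5), (5, 55, -2), (-2, 53, 32), (32, 11, -23), (-23, 35, 20), (20, 45, -13), (-13, 33, 38), (38, 43, -8), … (20 more)
river cycle of g (length 30): (20, 35, -23), (-23, 11, 32), (32, 53, -2), (-2, 55, 5), (5, 55, -2), (-2, 53, 32), (32, 11, -23), (-23, 35, 20), (20, 45, -13), (-13, 33, 38), … (20 more)
cycles coincide ⇒ equivalent

yes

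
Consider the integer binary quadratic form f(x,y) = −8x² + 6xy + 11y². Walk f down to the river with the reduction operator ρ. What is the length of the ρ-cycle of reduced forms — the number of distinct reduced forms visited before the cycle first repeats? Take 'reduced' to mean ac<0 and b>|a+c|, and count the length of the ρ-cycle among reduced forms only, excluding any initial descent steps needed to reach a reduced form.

D = 388, ⌊√D⌋ = 19
river: ρ → (11,16,-3)
river: ρ → (-3,14,16)
river: ρ → (16,18,-1)
river: ρ → (-1,18,16)
river: ρ → (16,14,-3)
river: ρ → (-3,16,11)
river: ρ → (11,6,-8)
river: ρ → (-8,10,9)
river: ρ → (9,8,-9)
river: ρ → (-9,10,8)
river: ρ → (8,6,-11)
river: ρ → (-11,16,3)
river: ρ → (3,14,-16)
river: ρ → (-16,18,1)
river: ρ → (1,18,-16)
river: ρ → (-16,14,3)
river: ρ → (3,16,-11)
river: ρ → (-11,6,8)
river: ρ → (8,10,-9)
river: ρ → (-9,8,9)
river: ρ → (9,10,-8)
river: ρ → (-8,6,11)
ρ-cycle length = 22 (tail of 0 descent steps not counted)

22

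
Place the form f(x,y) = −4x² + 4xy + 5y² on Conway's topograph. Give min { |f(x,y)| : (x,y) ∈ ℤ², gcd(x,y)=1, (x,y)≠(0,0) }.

river: ρ → (5,6,-3)
river: ρ → (-3,6,5)
river: ρ → (5,4,-4)
river: ρ → (-4,4,5)
closes: descent 0, river 4
min |a| on river = 3

3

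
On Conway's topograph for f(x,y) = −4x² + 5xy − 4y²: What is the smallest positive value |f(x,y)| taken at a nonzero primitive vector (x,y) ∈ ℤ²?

translate: b→3 (≡-5 mod 8), so (4,-5,4)→(4,3,3)
flip: (4,3,3)→(3,-3,4)
translate: b→3 (≡-3 mod 6), so (3,-3,4)→(3,3,4)
reduced (well bottom): (3,3,4) with a≤c, −a<b≤a
well minimum |f| = |-3| = 3 (negative-definite)

3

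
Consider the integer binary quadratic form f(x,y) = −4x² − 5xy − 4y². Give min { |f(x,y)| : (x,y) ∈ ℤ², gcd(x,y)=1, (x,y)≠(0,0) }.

translate: b→-3 (≡5 mod 8), so (4,5,4)→(4,-3,3)
flip: (4,-3,3)→(3,3,4)
reduced (well bottom): (3,3,4) with a≤c, −a<b≤a
well minimum |f| = |-3| = 3 (negative-definite)

3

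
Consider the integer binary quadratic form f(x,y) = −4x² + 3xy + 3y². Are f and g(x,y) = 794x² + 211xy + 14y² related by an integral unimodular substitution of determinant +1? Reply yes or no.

D₁ = 57, D₂ = 57
river cycle of f (length 6): (3, 3, -4), (-4, 5, 2), (2, 7, -1), (-1, 7, 2), (2, 5, -4), (-4, 3, 3)
river cycle of g (length 6): (2, 7, -1), (-1, 7, 2), (2, 5, -4), (-4, 3, 3), (3, 3, -4), (-4, 5, 2)
cycles coincide ⇒ equivalent

yes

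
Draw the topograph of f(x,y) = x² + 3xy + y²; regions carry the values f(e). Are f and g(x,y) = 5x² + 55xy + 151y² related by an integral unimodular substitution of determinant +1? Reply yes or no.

D₁ = 5, D₂ = 5
river cycle of f (length 2): (1, 1, -1), (-1, 1, 1)
river cycle of g (length 2): (1, 1, -1), (-1, 1, 1)
cycles coincide ⇒ equivalent

yes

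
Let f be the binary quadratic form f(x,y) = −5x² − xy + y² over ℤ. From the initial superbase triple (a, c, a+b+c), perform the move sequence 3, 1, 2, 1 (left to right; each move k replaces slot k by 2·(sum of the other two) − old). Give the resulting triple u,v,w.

start (-5,1,-5) = (f(1,0),f(0,1),f(1,1))
replace slot 3: 2·((-5)+1) − (-5) = -3 → (-5,1,-3)
replace slot 1: 2·(1+(-3)) − (-5) = 1 → (1,1,-3)
replace slot 2: 2·(1+(-3)) − 1 = -5 → (1,-5,-3)
replace slot 1: 2·((-5)+(-3)) − 1 = -17 → (-17,-5,-3)

-17,-5,-3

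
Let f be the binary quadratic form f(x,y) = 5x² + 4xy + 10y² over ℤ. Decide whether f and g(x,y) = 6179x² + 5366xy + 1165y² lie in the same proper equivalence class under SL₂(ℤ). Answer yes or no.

D₁ = -184, D₂ = -184
f: reduced (well bottom): (5,4,10) with a≤c, −a<b≤a
g: flip: (6179,5366,1165)→(1165,-5366,6179)
g: translate: b→-706 (≡-5366 mod 2330), so (1165,-5366,6179)→(1165,-706,107)
g: flip: (1165,-706,107)→(107,706,1165)
g: translate: b→64 (≡706 mod 214), so (107,706,1165)→(107,64,10)
g: flip: (107,64,10)→(10,-64,107)
g: translate: b→-4 (≡-64 mod 20), so (10,-64,107)→(10,-4,5)
g: flip: (10,-4,5)→(5,4,10)
g: reduced (well bottom): (5,4,10) with a≤c, −a<b≤a
reduced forms (5, 4, 10) vs (5, 4, 10) ⇒ equivalent

yes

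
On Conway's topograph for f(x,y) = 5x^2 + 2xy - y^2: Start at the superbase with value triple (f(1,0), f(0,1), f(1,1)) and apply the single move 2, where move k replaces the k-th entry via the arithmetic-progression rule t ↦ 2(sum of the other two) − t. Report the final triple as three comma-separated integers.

start (5,-1,6) = (f(1,0),f(0,1),f(1,1))
replace slot 2: 2·(5+6) − (-1) = 23 → (5,23,6)

5,23,6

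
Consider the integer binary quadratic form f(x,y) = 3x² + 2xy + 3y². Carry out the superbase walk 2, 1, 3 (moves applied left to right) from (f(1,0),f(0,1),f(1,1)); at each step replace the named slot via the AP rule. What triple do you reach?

start (3,3,8) = (f(1,0),f(0,1),f(1,1))
replace slot 2: 2·(3+8) − 3 = 19 → (3,19,8)
replace slot 1: 2·(19+8) − 3 = 51 → (51,19,8)
replace slot 3: 2·(51+19) − 8 = 132 → (51,19,132)

51,19,132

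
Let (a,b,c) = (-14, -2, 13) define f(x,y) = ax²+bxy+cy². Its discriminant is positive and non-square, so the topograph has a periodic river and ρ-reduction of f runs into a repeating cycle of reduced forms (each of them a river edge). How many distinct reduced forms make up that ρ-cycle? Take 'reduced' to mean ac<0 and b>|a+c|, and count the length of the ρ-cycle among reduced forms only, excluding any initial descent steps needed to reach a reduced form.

D = 732, ⌊√D⌋ = 27
descent: ρ → (13,2,-14)  [lands on river]
river: ρ → (-14,26,1)
river: ρ → (1,26,-14)
river: ρ → (-14,2,13)
river: ρ → (13,24,-3)
river: ρ → (-3,24,13)
ρ-cycle length = 6 (tail of 1 descent step not counted)

6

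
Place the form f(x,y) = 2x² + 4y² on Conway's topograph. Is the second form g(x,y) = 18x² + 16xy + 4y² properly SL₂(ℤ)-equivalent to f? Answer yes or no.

D₁ = -32, D₂ = -32
f: reduced (well bottom): (2,0,4) with a≤c, −a<b≤a
g: flip: (18,16,4)→(4,-16,18)
g: translate: b→0 (≡-16 mod 8), so (4,-16,18)→(4,0,2)
g: flip: (4,0,2)→(2,0,4)
g: reduced (well bottom): (2,0,4) with a≤c, −a<b≤a
reduced forms (2, 0, 4) vs (2, 0, 4) ⇒ equivalent

yes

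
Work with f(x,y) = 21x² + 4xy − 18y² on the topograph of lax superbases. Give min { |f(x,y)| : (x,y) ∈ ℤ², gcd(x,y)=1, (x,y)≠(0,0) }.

river: ρ → (-18,32,7)
river: ρ → (7,38,-3)
river: ρ → (-3,34,31)
river: ρ → (31,28,-6)
river: ρ → (-6,32,21)
river: ρ → (21,10,-17)
river: ρ → (-17,24,14)
river: ρ → (14,32,-9)
river: ρ → (-9,22,29)
river: ρ → (29,36,-2)
river: ρ → (-2,36,29)
river: ρ → (29,22,-9)
river: ρ → (-9,32,14)
river: ρ → (14,24,-17)
river: ρ → (-17,10,21)
river: ρ → (21,32,-6)
river: ρ → (-6,28,31)
river: ρ → (31,34,-3)
river: ρ → (-3,38,7)
river: ρ → (7,32,-18)
river: ρ → (-18,4,21)
river: ρ → (21,38,-1)
river: ρ → (-1,38,21)
river: ρ → (21,4,-18)
closes: descent 0, river 24
min |a| on river = 1

1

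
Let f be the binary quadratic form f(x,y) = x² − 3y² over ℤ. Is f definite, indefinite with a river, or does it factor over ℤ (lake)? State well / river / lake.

D = b²−4ac = 0² − 4·1·(-3) = 12
D > 0 non-square ⇒ indefinite ⇒ periodic river

river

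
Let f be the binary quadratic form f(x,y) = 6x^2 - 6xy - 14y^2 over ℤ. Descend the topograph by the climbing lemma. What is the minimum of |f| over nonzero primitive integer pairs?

descent: ρ → (-14,6,6)
descent: ρ → (6,18,-2)  [lands on river]
river: ρ → (-2,18,6)
closes: descent 2, river 2
min |a| on river = 2

2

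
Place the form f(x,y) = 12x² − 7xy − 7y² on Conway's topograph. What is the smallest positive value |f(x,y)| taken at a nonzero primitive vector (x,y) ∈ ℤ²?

descent: ρ → (-7,7,12)  [lands on river]
river: ρ → (12,17,-2)
river: ρ → (-2,19,3)
river: ρ → (3,17,-8)
river: ρ → (-8,15,5)
river: ρ → (5,15,-8)
river: ρ → (-8,17,3)
river: ρ → (3,19,-2)
river: ρ → (-2,17,12)
river: ρ → (12,7,-7)
closes: descent 1, river 10
min |a| on river = 2

2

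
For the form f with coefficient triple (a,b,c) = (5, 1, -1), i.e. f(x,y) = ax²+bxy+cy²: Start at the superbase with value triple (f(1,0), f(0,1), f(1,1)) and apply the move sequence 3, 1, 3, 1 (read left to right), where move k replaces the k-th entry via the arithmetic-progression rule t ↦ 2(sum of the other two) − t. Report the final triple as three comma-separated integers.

start (5,-1,5) = (f(1,0),f(0,1),f(1,1))
replace slot 3: 2·(5+(-1)) − 5 = 3 → (5,-1,3)
replace slot 1: 2·((-1)+3) − 5 = -1 → (-1,-1,3)
replace slot 3: 2·((-1)+(-1)) − 3 = -7 → (-1,-1,-7)
replace slot 1: 2·((-1)+(-7)) − (-1) = -15 → (-15,-1,-7)

-15,-1,-7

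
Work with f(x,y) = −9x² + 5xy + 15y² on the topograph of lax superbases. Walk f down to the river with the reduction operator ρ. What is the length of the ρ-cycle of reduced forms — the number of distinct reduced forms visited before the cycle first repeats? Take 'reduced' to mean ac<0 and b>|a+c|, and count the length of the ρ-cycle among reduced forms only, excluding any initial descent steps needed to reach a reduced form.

D = 565, ⌊√D⌋ = 23
descent: ρ → (15,-5,-9)
descent: ρ → (-9,23,1)  [lands on river]
river: ρ → (1,23,-9)
river: ρ → (-9,13,11)
river: ρ → (11,9,-11)
river: ρ → (-11,13,9)
river: ρ → (9,23,-1)
river: ρ → (-1,23,9)
river: ρ → (9,13,-11)
river: ρ → (-11,9,11)
river: ρ → (11,13,-9)
ρ-cycle length = 10 (tail of 2 descent steps not counted)

10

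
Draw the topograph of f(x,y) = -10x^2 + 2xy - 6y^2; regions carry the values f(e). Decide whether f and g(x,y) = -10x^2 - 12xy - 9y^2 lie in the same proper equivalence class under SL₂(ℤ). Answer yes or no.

D₁ = -236, D₂ = -216
discriminants differ ⇒ not SL₂(ℤ)-equivalent

no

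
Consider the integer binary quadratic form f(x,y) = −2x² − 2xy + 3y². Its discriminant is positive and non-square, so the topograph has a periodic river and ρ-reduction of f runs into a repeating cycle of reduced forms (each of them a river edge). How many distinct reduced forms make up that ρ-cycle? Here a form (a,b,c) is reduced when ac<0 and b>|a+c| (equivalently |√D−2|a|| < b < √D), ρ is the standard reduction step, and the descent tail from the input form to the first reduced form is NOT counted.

D = 28, ⌊√D⌋ = 5
descent: ρ → (3,2,-2)  [lands on river]
river: ρ → (-2,2,3)
river: ρ → (3,4,-1)
river: ρ → (-1,4,3)
ρ-cycle length = 4 (tail of 1 descent step not counted)

4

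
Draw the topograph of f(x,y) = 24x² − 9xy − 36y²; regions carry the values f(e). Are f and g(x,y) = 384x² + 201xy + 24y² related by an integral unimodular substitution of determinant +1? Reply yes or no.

D₁ = 3537, D₂ = 3537
river cycle of f (length 16): (24, 39, -21), (-21, 45, 18), (18, 27, -39), (-39, 51, 6), (6, 57, -12), (-12, 39, 42), (42, 45, -9), (-9, 45, 42), (42, 39, -12), (-12, 57, 6), … (6 more)
river cycle of g (length 16): (24, 39, -21), (-21, 45, 18), (18, 27, -39), (-39, 51, 6), (6, 57, -12), (-12, 39, 42), (42, 45, -9), (-9, 45, 42), (42, 39, -12), (-12, 57, 6), … (6 more)
cycles coincide ⇒ equivalent

yes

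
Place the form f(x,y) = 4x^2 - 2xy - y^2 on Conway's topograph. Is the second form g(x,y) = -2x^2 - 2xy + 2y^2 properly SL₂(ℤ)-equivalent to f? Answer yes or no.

D₁ = 20, D₂ = 20
river cycle of f (length 2): (-1, 4, 1), (1, 4, -1)
river cycle of g (length 2): (2, 2, -2), (-2, 2, 2)
cycles differ ⇒ inequivalent

no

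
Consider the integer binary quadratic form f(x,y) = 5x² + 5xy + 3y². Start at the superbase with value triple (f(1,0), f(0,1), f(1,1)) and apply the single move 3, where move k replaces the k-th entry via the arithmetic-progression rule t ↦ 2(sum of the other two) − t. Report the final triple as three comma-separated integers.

start (5,3,13) = (f(1,0),f(0,1),f(1,1))
replace slot 3: 2·(5+3) − 13 = 3 → (5,3,3)

5,3,3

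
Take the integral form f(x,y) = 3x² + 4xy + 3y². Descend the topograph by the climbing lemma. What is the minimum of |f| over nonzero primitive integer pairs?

translate: b→-2 (≡4 mod 6), so (3,4,3)→(3,-2,2)
flip: (3,-2,2)→(2,2,3)
reduced (well bottom): (2,2,3) with a≤c, −a<b≤a
well minimum = a = 2

2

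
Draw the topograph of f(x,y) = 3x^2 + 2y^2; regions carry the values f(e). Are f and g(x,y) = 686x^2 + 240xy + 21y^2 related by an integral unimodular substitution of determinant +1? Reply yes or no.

D₁ = -24, D₂ = -24
f: flip: (3,0,2)→(2,0,3)
f: reduced (well bottom): (2,0,3) with a≤c, −a<b≤a
g: flip: (686,240,21)→(21,-240,686)
g: translate: b→12 (≡-240 mod 42), so (21,-240,686)→(21,12,2)
g: flip: (21,12,2)→(2,-12,21)
g: translate: b→0 (≡-12 mod 4), so (2,-12,21)→(2,0,3)
g: reduced (well bottom): (2,0,3) with a≤c, −a<b≤a
reduced forms (2, 0, 3) vs (2, 0, 3) ⇒ equivalent

yes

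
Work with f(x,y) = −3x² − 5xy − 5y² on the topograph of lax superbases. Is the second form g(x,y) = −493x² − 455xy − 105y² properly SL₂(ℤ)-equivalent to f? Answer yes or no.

D₁ = -35, D₂ = -35
f is negative-definite; reduce −f:
−f: translate: b→-1 (≡5 mod 6), so (3,5,5)→(3,-1,3)
−f: flip: (3,-1,3)→(3,1,3)
−f: reduced (well bottom): (3,1,3) with a≤c, −a<b≤a
flip sign back: reduced form of f is (-3,-1,-3)
g is negative-definite; reduce −g:
−g: flip: (493,455,105)→(105,-455,493)
−g: translate: b→-35 (≡-455 mod 210), so (105,-455,493)→(105,-35,3)
−g: flip: (105,-35,3)→(3,35,105)
−g: translate: b→-1 (≡35 mod 6), so (3,35,105)→(3,-1,3)
−g: flip: (3,-1,3)→(3,1,3)
−g: reduced (well bottom): (3,1,3) with a≤c, −a<b≤a
flip sign back: reduced form of g is (-3,-1,-3)
reduced forms (-3, -1, -3) vs (-3, -1, -3) ⇒ equivalent

yes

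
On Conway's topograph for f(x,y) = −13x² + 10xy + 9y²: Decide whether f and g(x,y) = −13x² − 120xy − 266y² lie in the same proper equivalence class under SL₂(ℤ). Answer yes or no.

D₁ = 568, D₂ = 568
river cycle of f (length 6): (9, 8, -14), (-14, 20, 3), (3, 22, -7), (-7, 20, 6), (6, 16, -13), (-13, 10, 9)
river cycle of g (length 6): (-13, 10, 9), (9, 8, -14), (-14, 20, 3), (3, 22, -7), (-7, 20, 6), (6, 16, -13)
cycles coincide ⇒ equivalent

yes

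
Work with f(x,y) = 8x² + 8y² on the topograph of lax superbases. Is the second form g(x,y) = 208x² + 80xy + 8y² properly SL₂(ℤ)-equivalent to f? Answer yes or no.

D₁ = -256, D₂ = -256
f: reduced (well bottom): (8,0,8) with a≤c, −a<b≤a
g: flip: (208,80,8)→(8,-80,208)
g: translate: b→0 (≡-80 mod 16), so (8,-80,208)→(8,0,8)
g: reduced (well bottom): (8,0,8) with a≤c, −a<b≤a
reduced forms (8, 0, 8) vs (8, 0, 8) ⇒ equivalent

yes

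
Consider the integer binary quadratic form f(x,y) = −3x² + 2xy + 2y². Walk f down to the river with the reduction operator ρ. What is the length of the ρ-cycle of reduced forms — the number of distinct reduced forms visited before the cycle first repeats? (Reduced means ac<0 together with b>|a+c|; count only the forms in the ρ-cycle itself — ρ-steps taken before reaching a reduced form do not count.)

D = 28, ⌊√D⌋ = 5
river: ρ → (2,2,-3)
river: ρ → (-3,4,1)
river: ρ → (1,4,-3)
river: ρ → (-3,2,2)
ρ-cycle length = 4 (tail of 0 descent steps not counted)

4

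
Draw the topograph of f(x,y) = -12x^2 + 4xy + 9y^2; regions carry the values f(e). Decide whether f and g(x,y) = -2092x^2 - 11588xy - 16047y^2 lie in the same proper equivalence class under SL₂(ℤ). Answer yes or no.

D₁ = 448, D₂ = 448
river cycle of f (length 6): (9, 14, -7), (-7, 14, 9), (9, 4, -12), (-12, 20, 1), (1, 20, -12), (-12, 4, 9)
river cycle of g (length 6): (-12, 4, 9), (9, 14, -7), (-7, 14, 9), (9, 4, -12), (-12, 20, 1), (1, 20, -12)
cycles coincide ⇒ equivalent

yes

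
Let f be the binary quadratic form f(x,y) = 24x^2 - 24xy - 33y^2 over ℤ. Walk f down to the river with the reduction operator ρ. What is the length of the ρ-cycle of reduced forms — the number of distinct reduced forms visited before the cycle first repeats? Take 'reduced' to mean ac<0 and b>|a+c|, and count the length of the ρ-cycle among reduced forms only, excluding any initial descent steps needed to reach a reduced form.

D = 3744, ⌊√D⌋ = 61
descent: ρ → (-33,24,24)  [lands on river]
river: ρ → (24,24,-33)
river: ρ → (-33,42,15)
river: ρ → (15,48,-24)
river: ρ → (-24,48,15)
river: ρ → (15,42,-33)
ρ-cycle length = 6 (tail of 1 descent step not counted)

6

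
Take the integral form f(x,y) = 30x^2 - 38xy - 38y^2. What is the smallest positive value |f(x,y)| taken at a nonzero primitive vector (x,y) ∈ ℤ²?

descent: ρ → (-38,38,30)  [lands on river]
river: ρ → (30,22,-46)
river: ρ → (-46,70,6)
river: ρ → (6,74,-22)
river: ρ → (-22,58,30)
river: ρ → (30,62,-18)
river: ρ → (-18,46,54)
river: ρ → (54,62,-10)
river: ρ → (-10,58,66)
river: ρ → (66,74,-2)
river: ρ → (-2,74,66)
river: ρ → (66,58,-10)
river: ρ → (-10,62,54)
river: ρ → (54,46,-18)
river: ρ → (-18,62,30)
river: ρ → (30,58,-22)
river: ρ → (-22,74,6)
river: ρ → (6,70,-46)
river: ρ → (-46,22,30)
river: ρ → (30,38,-38)
closes: descent 1, river 20
min |a| on river = 2

2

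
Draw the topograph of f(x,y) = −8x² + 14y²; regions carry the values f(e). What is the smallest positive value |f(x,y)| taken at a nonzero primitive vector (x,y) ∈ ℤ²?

descent: ρ → (14,0,-8)
descent: ρ → (-8,16,6)  [lands on river]
river: ρ → (6,20,-2)
river: ρ → (-2,20,6)
river: ρ → (6,16,-8)
closes: descent 2, river 4
min |a| on river = 2

2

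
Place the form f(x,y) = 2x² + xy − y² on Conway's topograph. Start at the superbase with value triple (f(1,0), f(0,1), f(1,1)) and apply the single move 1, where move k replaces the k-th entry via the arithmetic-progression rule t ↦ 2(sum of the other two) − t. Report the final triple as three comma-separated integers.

start (2,-1,2) = (f(1,0),f(0,1),f(1,1))
replace slot 1: 2·((-1)+2) − 2 = 0 → (0,-1,2)

0,-1,2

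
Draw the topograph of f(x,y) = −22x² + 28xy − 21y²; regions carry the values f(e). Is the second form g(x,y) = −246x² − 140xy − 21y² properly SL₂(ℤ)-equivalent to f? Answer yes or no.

D₁ = -1064, D₂ = -1064
f is negative-definite; reduce −f:
−f: translate: b→16 (≡-28 mod 44), so (22,-28,21)→(22,16,15)
−f: flip: (22,16,15)→(15,-16,22)
−f: translate: b→14 (≡-16 mod 30), so (15,-16,22)→(15,14,21)
−f: reduced (well bottom): (15,14,21) with a≤c, −a<b≤a
flip sign back: reduced form of f is (-15,-14,-21)
g is negative-definite; reduce −g:
−g: flip: (246,140,21)→(21,-140,246)
−g: translate: b→-14 (≡-140 mod 42), so (21,-140,246)→(21,-14,15)
−g: flip: (21,-14,15)→(15,14,21)
−g: reduced (well bottom): (15,14,21) with a≤c, −a<b≤a
flip sign back: reduced form of g is (-15,-14,-21)
reduced forms (-15, -14, -21) vs (-15, -14, -21) ⇒ equivalent

yes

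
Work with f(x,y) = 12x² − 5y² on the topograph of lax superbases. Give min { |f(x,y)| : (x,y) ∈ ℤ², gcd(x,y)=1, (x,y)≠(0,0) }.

descent: ρ → (-5,10,7)  [lands on river]
river: ρ → (7,4,-8)
river: ρ → (-8,12,3)
river: ρ → (3,12,-8)
river: ρ → (-8,4,7)
river: ρ → (7,10,-5)
closes: descent 1, river 6
min |a| on river = 3

3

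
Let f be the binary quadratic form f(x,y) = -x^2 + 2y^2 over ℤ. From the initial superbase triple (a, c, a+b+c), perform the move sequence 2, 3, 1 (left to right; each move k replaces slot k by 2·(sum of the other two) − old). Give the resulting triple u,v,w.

start (-1,2,1) = (f(1,0),f(0,1),f(1,1))
replace slot 2: 2·((-1)+1) − 2 = -2 → (-1,-2,1)
replace slot 3: 2·((-1)+(-2)) − 1 = -7 → (-1,-2,-7)
replace slot 1: 2·((-2)+(-7)) − (-1) = -17 → (-17,-2,-7)

-17,-2,-7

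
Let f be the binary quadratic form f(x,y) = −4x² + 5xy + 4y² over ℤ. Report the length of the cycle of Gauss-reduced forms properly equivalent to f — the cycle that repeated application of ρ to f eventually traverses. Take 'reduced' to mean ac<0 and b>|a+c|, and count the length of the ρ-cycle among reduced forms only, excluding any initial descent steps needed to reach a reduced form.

D = 89, ⌊√D⌋ = 9
river: ρ → (4,3,-5)
river: ρ → (-5,7,2)
river: ρ → (2,9,-1)
river: ρ → (-1,9,2)
river: ρ → (2,7,-5)
river: ρ → (-5,3,4)
river: ρ → (4,5,-4)
river: ρ → (-4,3,5)
river: ρ → (5,7,-2)
river: ρ → (-2,9,1)
river: ρ → (1,9,-2)
river: ρ → (-2,7,5)
river: ρ → (5,3,-4)
river: ρ → (-4,5,4)
ρ-cycle length = 14 (tail of 0 descent steps not counted)

14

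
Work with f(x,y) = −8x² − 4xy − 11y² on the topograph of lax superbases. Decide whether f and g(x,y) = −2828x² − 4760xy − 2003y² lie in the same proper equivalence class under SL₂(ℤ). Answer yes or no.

D₁ = -336, D₂ = -336
f is negative-definite; reduce −f:
−f: reduced (well bottom): (8,4,11) with a≤c, −a<b≤a
flip sign back: reduced form of f is (-8,-4,-11)
g is negative-definite; reduce −g:
−g: translate: b→-896 (≡4760 mod 5656), so (2828,4760,2003)→(2828,-896,71)
−g: flip: (2828,-896,71)→(71,896,2828)
−g: translate: b→44 (≡896 mod 142), so (71,896,2828)→(71,44,8)
−g: flip: (71,44,8)→(8,-44,71)
−g: translate: b→4 (≡-44 mod 16), so (8,-44,71)→(8,4,11)
−g: reduced (well bottom): (8,4,11) with a≤c, −a<b≤a
flip sign back: reduced form of g is (-8,-4,-11)
reduced forms (-8, -4, -11) vs (-8, -4, -11) ⇒ equivalent

yes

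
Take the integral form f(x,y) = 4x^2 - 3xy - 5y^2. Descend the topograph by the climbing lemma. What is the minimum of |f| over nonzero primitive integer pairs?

descent: ρ → (-5,3,4)  [lands on river]
river: ρ → (4,5,-4)
river: ρ → (-4,3,5)
river: ρ → (5,7,-2)
river: ρ → (-2,9,1)
river: ρ → (1,9,-2)
river: ρ → (-2,7,5)
river: ρ → (5,3,-4)
river: ρ → (-4,5,4)
river: ρ → (4,3,-5)
river: ρ → (-5,7,2)
river: ρ → (2,9,-1)
river: ρ → (-1,9,2)
river: ρ → (2,7,-5)
closes: descent 1, river 14
min |a| on river = 1

1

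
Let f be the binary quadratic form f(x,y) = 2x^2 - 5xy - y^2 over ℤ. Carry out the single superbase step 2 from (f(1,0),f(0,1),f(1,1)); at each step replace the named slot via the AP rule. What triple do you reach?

start (2,-1,-4) = (f(1,0),f(0,1),f(1,1))
replace slot 2: 2·(2+(-4)) − (-1) = -3 → (2,-3,-4)

2,-3,-4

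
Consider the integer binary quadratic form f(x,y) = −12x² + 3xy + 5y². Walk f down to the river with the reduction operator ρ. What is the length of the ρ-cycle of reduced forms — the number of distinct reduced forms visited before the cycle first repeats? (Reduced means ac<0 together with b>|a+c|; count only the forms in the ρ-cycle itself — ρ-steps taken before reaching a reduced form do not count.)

D = 249, ⌊√D⌋ = 15
descent: ρ → (5,7,-10)  [lands on river]
river: ρ → (-10,13,2)
river: ρ → (2,15,-3)
river: ρ → (-3,15,2)
river: ρ → (2,13,-10)
river: ρ → (-10,7,5)
river: ρ → (5,13,-4)
river: ρ → (-4,11,8)
river: ρ → (8,5,-7)
river: ρ → (-7,9,6)
river: ρ → (6,15,-1)
river: ρ → (-1,15,6)
river: ρ → (6,9,-7)
river: ρ → (-7,5,8)
river: ρ → (8,11,-4)
river: ρ → (-4,13,5)
ρ-cycle length = 16 (tail of 1 descent step not counted)

16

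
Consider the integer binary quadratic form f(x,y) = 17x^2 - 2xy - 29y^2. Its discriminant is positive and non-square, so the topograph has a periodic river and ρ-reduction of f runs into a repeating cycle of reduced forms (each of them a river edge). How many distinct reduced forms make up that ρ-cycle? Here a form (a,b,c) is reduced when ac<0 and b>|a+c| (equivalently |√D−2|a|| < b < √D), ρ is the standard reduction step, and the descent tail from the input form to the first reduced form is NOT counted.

D = 1976, ⌊√D⌋ = 44
descent: ρ → (-29,2,17)
descent: ρ → (17,32,-14)  [lands on river]
river: ρ → (-14,24,25)
river: ρ → (25,26,-13)
river: ρ → (-13,26,25)
river: ρ → (25,24,-14)
river: ρ → (-14,32,17)
river: ρ → (17,36,-10)
river: ρ → (-10,44,1)
river: ρ → (1,44,-10)
river: ρ → (-10,36,17)
ρ-cycle length = 10 (tail of 2 descent steps not counted)

10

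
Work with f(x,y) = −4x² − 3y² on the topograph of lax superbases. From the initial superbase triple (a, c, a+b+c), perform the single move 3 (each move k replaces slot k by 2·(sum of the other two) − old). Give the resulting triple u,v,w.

start (-4,-3,-7) = (f(1,0),f(0,1),f(1,1))
replace slot 3: 2·((-4)+(-3)) − (-7) = -7 → (-4,-3,-7)

-4,-3,-7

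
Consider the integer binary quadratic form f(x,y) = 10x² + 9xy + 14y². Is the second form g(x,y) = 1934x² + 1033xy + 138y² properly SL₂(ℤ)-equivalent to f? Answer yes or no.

D₁ = -479, D₂ = -479
f: reduced (well bottom): (10,9,14) with a≤c, −a<b≤a
g: flip: (1934,1033,138)→(138,-1033,1934)
g: translate: b→71 (≡-1033 mod 276), so (138,-1033,1934)→(138,71,10)
g: flip: (138,71,10)→(10,-71,138)
g: translate: b→9 (≡-71 mod 20), so (10,-71,138)→(10,9,14)
g: reduced (well bottom): (10,9,14) with a≤c, −a<b≤a
reduced forms (10, 9, 14) vs (10, 9, 14) ⇒ equivalent

yes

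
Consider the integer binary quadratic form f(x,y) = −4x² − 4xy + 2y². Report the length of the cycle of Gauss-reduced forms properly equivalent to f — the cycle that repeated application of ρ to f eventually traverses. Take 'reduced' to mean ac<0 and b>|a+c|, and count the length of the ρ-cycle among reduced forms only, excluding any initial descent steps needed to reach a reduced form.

D = 48, ⌊√D⌋ = 6
descent: ρ → (2,4,-4)  [lands on river]
river: ρ → (-4,4,2)
ρ-cycle length = 2 (tail of 1 descent step not counted)

2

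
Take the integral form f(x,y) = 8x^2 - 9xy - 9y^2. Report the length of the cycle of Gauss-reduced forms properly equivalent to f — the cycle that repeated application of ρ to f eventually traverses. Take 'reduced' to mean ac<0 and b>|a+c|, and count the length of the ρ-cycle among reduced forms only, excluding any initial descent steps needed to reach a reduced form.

D = 369, ⌊√D⌋ = 19
descent: ρ → (-9,9,8)  [lands on river]
river: ρ → (8,7,-10)
river: ρ → (-10,13,5)
river: ρ → (5,17,-4)
river: ρ → (-4,15,9)
river: ρ → (9,3,-10)
river: ρ → (-10,17,2)
river: ρ → (2,19,-1)
river: ρ → (-1,19,2)
river: ρ → (2,17,-10)
river: ρ → (-10,3,9)
river: ρ → (9,15,-4)
river: ρ → (-4,17,5)
river: ρ → (5,13,-10)
river: ρ → (-10,7,8)
river: ρ → (8,9,-9)
ρ-cycle length = 16 (tail of 1 descent step not counted)

16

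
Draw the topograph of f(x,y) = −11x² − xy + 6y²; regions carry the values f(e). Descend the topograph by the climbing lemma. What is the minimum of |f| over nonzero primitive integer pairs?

descent: ρ → (6,13,-4)  [lands on river]
river: ρ → (-4,11,9)
river: ρ → (9,7,-6)
river: ρ → (-6,5,10)
river: ρ → (10,15,-1)
river: ρ → (-1,15,10)
river: ρ → (10,5,-6)
river: ρ → (-6,7,9)
river: ρ → (9,11,-4)
river: ρ → (-4,13,6)
river: ρ → (6,11,-6)
river: ρ → (-6,13,4)
river: ρ → (4,11,-9)
river: ρ → (-9,7,6)
river: ρ → (6,5,-10)
river: ρ → (-10,15,1)
river: ρ → (1,15,-10)
river: ρ → (-10,5,6)
river: ρ → (6,7,-9)
river: ρ → (-9,11,4)
river: ρ → (4,13,-6)
river: ρ → (-6,11,6)
closes: descent 1, river 22
min |a| on river = 1

1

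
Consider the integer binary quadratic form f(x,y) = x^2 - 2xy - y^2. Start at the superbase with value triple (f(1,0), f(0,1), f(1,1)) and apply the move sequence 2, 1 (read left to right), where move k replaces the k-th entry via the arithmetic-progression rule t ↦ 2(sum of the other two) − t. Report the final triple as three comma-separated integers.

start (1,-1,-2) = (f(1,0),f(0,1),f(1,1))
replace slot 2: 2·(1+(-2)) − (-1) = -1 → (1,-1,-2)
replace slot 1: 2·((-1)+(-2)) − 1 = -7 → (-7,-1,-2)

-7,-1,-2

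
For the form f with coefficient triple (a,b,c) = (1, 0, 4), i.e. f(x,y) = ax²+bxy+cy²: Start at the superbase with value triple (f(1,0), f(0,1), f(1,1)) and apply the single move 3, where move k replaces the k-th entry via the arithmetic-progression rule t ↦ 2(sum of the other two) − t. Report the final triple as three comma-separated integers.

start (1,4,5) = (f(1,0),f(0,1),f(1,1))
replace slot 3: 2·(1+4) − 5 = 5 → (1,4,5)

1,4,5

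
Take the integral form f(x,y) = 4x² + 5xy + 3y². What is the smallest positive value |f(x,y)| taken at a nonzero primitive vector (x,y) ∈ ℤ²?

translate: b→-3 (≡5 mod 8), so (4,5,3)→(4,-3,2)
flip: (4,-3,2)→(2,3,4)
translate: b→-1 (≡3 mod 4), so (2,3,4)→(2,-1,3)
reduced (well bottom): (2,-1,3) with a≤c, −a<b≤a
well minimum = a = 2

2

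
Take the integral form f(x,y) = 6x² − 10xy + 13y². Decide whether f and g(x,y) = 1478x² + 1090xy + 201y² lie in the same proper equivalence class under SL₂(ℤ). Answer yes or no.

D₁ = -212, D₂ = -212
f: translate: b→2 (≡-10 mod 12), so (6,-10,13)→(6,2,9)
f: reduced (well bottom): (6,2,9) with a≤c, −a<b≤a
g: flip: (1478,1090,201)→(201,-1090,1478)
g: translate: b→116 (≡-1090 mod 402), so (201,-1090,1478)→(201,116,17)
g: flip: (201,116,17)→(17,-116,201)
g: translate: b→-14 (≡-116 mod 34), so (17,-116,201)→(17,-14,6)
g: flip: (17,-14,6)→(6,14,17)
g: translate: b→2 (≡14 mod 12), so (6,14,17)→(6,2,9)
g: reduced (well bottom): (6,2,9) with a≤c, −a<b≤a
reduced forms (6, 2, 9) vs (6, 2, 9) ⇒ equivalent

yes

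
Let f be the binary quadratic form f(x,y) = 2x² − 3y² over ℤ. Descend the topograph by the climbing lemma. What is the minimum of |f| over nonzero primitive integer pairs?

descent: ρ → (-3,0,2)
descent: ρ → (2,4,-1)  [lands on river]
river: ρ → (-1,4,2)
closes: descent 2, river 2
min |a| on river = 1

1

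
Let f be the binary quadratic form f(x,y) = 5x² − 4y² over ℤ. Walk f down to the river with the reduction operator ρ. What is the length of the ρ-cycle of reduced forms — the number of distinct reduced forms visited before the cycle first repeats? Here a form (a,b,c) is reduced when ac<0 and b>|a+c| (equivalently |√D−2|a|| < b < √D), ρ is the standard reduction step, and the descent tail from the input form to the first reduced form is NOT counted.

D = 80, ⌊√D⌋ = 8
descent: ρ → (-4,8,1)  [lands on river]
river: ρ → (1,8,-4)
ρ-cycle length = 2 (tail of 1 descent step not counted)

2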